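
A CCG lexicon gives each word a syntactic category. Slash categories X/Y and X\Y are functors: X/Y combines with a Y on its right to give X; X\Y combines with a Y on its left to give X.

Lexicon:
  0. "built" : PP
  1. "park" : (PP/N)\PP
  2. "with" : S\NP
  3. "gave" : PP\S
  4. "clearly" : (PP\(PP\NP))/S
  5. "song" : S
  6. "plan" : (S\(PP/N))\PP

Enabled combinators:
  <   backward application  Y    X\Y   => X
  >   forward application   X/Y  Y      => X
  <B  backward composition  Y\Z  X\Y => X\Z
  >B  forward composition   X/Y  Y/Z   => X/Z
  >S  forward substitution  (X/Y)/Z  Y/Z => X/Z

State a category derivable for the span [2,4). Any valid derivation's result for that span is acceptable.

[0,7] S   <
  [0,1] "built" : PP
  [1,7] S\PP   <B
    [1,2] "park" : (PP/N)\PP
    [2,7] S\(PP/N)   <
      [2,6] PP   <
        [2,4] PP\NP   <B
          [2,3] "with" : S\NP
          [3,4] "gave" : PP\S
        [4,6] PP\(PP\NP)   >
          [4,5] "clearly" : (PP\(PP\NP))/S
          [5,6] "song" : S
      [6,7] "plan" : (S\(PP/N))\PP

PP\NP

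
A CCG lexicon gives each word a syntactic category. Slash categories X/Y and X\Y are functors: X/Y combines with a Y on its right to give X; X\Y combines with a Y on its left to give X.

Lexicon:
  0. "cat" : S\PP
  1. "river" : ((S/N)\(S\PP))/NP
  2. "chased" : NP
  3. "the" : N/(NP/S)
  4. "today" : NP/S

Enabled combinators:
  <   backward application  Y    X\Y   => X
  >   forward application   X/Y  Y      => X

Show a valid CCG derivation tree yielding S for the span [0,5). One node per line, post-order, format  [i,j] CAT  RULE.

[0,1] S\PP  lex  "cat"
[1,2] ((S/N)\(S\PP))/NP  lex  "river"
[2,3] NP  lex  "chased"
[1,3] (S/N)\(S\PP)  >  k=2
[0,3] S/N  <  k=1
[3,4] N/(NP/S)  lex  "the"
[4,5] NP/S  lex  "today"
[3,5] N  >  k=4
[0,5] S  >  k=3

[0,5] S   >
  [0,3] S/N   <
    [0,1] "cat" : S\PP
    [1,3] (S/N)\(S\PP)   >
      [1,2] "river" : ((S/N)\(S\PP))/NP
      [2,3] "chased" : NP
  [3,5] N   >
    [3,4] "the" : N/(NP/S)
    [4,5] "today" : NP/S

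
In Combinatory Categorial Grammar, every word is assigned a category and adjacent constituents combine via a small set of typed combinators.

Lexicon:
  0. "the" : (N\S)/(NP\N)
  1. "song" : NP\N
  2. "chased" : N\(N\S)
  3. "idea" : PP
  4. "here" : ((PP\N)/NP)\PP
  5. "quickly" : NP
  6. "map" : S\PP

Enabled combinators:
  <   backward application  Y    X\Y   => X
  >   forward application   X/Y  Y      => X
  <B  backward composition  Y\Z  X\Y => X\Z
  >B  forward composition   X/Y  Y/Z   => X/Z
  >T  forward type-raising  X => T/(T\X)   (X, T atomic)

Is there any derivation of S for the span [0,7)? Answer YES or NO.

YES

[0,7] S   <
  [0,3] N   <
    [0,2] N\S   >
      [0,1] "the" : (N\S)/(NP\N)
      [1,2] "song" : NP\N
    [2,3] "chased" : N\(N\S)
  [3,7] S\N   <B
    [3,6] PP\N   >
      [3,5] (PP\N)/NP   <
        [3,4] "idea" : PP
        [4,5] "here" : ((PP\N)/NP)\PP
      [5,6] "quickly" : NP
    [6,7] "map" : S\PP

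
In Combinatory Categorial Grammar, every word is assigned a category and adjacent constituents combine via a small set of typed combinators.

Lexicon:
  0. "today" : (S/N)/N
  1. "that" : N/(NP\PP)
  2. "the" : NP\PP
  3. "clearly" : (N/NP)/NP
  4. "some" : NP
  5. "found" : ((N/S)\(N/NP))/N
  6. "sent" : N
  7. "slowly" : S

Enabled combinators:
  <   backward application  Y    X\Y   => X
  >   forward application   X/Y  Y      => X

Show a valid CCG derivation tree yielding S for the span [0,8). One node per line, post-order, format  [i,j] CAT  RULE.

[0,1] (S/N)/N  lex  "today"
[1,2] N/(NP\PP)  lex  "that"
[2,3] NP\PP  lex  "the"
[1,3] N  >  k=2
[0,3] S/N  >  k=1
[3,4] (N/NP)/NP  lex  "clearly"
[4,5] NP  lex  "some"
[3,5] N/NP  >  k=4
[5,6] ((N/S)\(N/NP))/N  lex  "found"
[6,7] N  lex  "sent"
[5,7] (N/S)\(N/NP)  >  k=6
[3,7] N/S  <  k=5
[7,8] S  lex  "slowly"
[3,8] N  >  k=7
[0,8] S  >  k=3

[0,8] S   >
  [0,3] S/N   >
    [0,1] "today" : (S/N)/N
    [1,3] N   >
      [1,2] "that" : N/(NP\PP)
      [2,3] "the" : NP\PP
  [3,8] N   >
    [3,7] N/S   <
      [3,5] N/NP   >
        [3,4] "clearly" : (N/NP)/NP
        [4,5] "some" : NP
      [5,7] (N/S)\(N/NP)   >
        [5,6] "found" : ((N/S)\(N/NP))/N
        [6,7] "sent" : N
    [7,8] "slowly" : S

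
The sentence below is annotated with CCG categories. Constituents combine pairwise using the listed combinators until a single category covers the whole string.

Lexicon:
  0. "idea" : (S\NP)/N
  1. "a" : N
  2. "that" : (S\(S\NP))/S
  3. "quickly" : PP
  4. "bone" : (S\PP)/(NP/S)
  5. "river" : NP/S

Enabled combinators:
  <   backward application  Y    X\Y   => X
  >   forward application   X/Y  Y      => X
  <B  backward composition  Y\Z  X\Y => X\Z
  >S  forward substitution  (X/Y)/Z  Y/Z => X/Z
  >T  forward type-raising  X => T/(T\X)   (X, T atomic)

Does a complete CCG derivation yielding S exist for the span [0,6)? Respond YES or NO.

YES

[0,6] S   <
  [0,2] S\NP   >
    [0,1] "idea" : (S\NP)/N
    [1,2] "a" : N
  [2,6] S\(S\NP)   >
    [2,3] "that" : (S\(S\NP))/S
    [3,6] S   <
      [3,4] "quickly" : PP
      [4,6] S\PP   >
        [4,5] "bone" : (S\PP)/(NP/S)
        [5,6] "river" : NP/S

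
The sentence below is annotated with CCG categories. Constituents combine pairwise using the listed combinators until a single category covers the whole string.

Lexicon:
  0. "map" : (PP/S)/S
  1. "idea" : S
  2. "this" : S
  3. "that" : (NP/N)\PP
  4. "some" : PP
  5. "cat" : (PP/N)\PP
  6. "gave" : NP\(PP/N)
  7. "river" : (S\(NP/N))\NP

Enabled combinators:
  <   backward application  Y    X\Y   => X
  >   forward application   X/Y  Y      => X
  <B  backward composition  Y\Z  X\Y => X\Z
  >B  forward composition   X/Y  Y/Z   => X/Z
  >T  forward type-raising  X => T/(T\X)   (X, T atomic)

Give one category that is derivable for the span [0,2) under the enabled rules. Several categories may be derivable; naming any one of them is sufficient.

[0,8] S   <
  [0,4] NP/N   <
    [0,3] PP   >
      [0,2] PP/S   >
        [0,1] "map" : (PP/S)/S
        [1,2] "idea" : S
      [2,3] "this" : S
    [3,4] "that" : (NP/N)\PP
  [4,8] S\(NP/N)   <
    [4,7] NP   <
      [4,5] "some" : PP
      [5,7] NP\PP   <B
        [5,6] "cat" : (PP/N)\PP
        [6,7] "gave" : NP\(PP/N)
    [7,8] "river" : (S\(NP/N))\NP

PP/S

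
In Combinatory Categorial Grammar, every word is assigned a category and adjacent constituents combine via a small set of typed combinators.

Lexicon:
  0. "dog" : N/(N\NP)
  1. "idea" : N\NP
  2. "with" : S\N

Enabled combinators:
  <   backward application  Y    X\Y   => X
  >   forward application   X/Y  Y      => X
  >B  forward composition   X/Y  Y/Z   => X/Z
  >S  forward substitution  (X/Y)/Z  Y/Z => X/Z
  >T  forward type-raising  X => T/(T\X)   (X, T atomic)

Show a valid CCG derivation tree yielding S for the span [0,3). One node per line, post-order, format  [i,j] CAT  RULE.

[0,3] S   <
  [0,2] N   >
    [0,1] "dog" : N/(N\NP)
    [1,2] "idea" : N\NP
  [2,3] "with" : S\N

[0,1] N/(N\NP)  lex  "dog"
[1,2] N\NP  lex  "idea"
[0,2] N  >  k=1
[2,3] S\N  lex  "with"
[0,3] S  <  k=2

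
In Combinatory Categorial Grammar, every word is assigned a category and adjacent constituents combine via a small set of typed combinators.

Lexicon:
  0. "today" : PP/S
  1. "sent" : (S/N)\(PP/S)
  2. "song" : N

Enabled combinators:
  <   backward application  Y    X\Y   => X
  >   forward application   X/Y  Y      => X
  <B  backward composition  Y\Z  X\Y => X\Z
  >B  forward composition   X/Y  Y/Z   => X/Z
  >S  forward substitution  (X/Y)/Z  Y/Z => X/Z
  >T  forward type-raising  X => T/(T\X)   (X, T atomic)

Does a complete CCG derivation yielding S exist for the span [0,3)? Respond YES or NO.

YES

[0,3] S   >
  [0,2] S/N   <
    [0,1] "today" : PP/S
    [1,2] "sent" : (S/N)\(PP/S)
  [2,3] "song" : N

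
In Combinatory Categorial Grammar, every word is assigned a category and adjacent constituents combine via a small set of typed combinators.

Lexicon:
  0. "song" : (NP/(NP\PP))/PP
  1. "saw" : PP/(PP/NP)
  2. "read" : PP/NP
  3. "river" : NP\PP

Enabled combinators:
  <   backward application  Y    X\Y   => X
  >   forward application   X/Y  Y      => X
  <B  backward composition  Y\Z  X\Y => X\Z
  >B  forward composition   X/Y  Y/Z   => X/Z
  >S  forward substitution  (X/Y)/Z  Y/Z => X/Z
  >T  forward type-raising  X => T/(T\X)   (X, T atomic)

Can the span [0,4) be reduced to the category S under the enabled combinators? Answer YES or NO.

(NP/(NP\PP))/PP PP/(PP/NP) PP/NP NP\PP
CKY chart[0,4] = {(NP/(NP\PP))/(PP\NP), N/(N\NP), NP, NP/(NP\NP), PP/(PP\NP), S/(S\NP)}; S ∉ chart

NO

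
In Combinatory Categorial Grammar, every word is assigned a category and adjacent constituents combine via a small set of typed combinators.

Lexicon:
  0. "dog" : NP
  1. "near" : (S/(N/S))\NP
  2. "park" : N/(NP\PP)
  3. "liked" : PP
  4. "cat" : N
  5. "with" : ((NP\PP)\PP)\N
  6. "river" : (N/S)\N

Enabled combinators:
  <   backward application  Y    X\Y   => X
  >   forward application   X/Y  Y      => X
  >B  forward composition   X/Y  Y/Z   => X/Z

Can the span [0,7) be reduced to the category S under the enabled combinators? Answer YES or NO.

YES

[0,7] S   >
  [0,2] S/(N/S)   <
    [0,1] "dog" : NP
    [1,2] "near" : (S/(N/S))\NP
  [2,7] N/S   <
    [2,6] N   >
      [2,3] "park" : N/(NP\PP)
      [3,6] NP\PP   <
        [3,4] "liked" : PP
        [4,6] (NP\PP)\PP   <
          [4,5] "cat" : N
          [5,6] "with" : ((NP\PP)\PP)\N
    [6,7] "river" : (N/S)\N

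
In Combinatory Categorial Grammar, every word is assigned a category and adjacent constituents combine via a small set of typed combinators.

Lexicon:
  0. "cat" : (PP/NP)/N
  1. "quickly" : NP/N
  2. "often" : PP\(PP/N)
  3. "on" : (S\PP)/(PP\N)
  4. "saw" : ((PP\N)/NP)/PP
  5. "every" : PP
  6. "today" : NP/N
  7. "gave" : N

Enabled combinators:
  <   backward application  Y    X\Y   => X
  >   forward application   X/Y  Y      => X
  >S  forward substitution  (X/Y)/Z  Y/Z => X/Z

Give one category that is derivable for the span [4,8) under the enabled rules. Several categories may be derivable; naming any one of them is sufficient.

PP\N

[0,8] S   <
  [0,3] PP   <
    [0,2] PP/N   >S
      [0,1] "cat" : (PP/NP)/N
      [1,2] "quickly" : NP/N
    [2,3] "often" : PP\(PP/N)
  [3,8] S\PP   >
    [3,4] "on" : (S\PP)/(PP\N)
    [4,8] PP\N   >
      [4,6] (PP\N)/NP   >
        [4,5] "saw" : ((PP\N)/NP)/PP
        [5,6] "every" : PP
      [6,8] NP   >
        [6,7] "today" : NP/N
        [7,8] "gave" : N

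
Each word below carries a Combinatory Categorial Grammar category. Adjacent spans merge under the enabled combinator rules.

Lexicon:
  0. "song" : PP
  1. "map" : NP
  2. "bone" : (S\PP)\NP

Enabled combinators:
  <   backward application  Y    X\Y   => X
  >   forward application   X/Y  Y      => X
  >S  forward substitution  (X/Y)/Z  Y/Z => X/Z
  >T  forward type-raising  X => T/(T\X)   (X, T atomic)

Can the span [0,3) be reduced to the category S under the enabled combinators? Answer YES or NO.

[0,3] S   >
  [0,1] S/(S\PP)   >T
    [0,1] "song" : PP
  [1,3] S\PP   <
    [1,2] "map" : NP
    [2,3] "bone" : (S\PP)\NP

YES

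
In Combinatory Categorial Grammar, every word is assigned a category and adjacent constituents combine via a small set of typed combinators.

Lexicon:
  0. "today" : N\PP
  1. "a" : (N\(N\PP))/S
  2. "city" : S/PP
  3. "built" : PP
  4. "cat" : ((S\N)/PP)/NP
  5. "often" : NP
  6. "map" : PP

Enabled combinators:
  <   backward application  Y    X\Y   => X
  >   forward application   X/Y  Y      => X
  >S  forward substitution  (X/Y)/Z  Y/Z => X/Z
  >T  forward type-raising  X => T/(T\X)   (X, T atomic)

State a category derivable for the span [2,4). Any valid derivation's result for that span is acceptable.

S

[0,7] S   <
  [0,4] N   <
    [0,1] "today" : N\PP
    [1,4] N\(N\PP)   >
      [1,2] "a" : (N\(N\PP))/S
      [2,4] S   >
        [2,3] "city" : S/PP
        [3,4] "built" : PP
  [4,7] S\N   >
    [4,6] (S\N)/PP   >
      [4,5] "cat" : ((S\N)/PP)/NP
      [5,6] "often" : NP
    [6,7] "map" : PP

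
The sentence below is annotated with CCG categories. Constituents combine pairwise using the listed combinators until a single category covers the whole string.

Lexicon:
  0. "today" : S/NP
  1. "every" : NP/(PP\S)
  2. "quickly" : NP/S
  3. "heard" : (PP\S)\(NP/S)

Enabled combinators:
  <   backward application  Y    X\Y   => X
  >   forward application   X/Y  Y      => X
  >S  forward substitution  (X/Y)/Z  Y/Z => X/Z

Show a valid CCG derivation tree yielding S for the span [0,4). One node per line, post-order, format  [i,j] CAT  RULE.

[0,4] S   >
  [0,1] "today" : S/NP
  [1,4] NP   >
    [1,2] "every" : NP/(PP\S)
    [2,4] PP\S   <
      [2,3] "quickly" : NP/S
      [3,4] "heard" : (PP\S)\(NP/S)

[0,1] S/NP  lex  "today"
[1,2] NP/(PP\S)  lex  "every"
[2,3] NP/S  lex  "quickly"
[3,4] (PP\S)\(NP/S)  lex  "heard"
[2,4] PP\S  <  k=3
[1,4] NP  >  k=2
[0,4] S  >  k=1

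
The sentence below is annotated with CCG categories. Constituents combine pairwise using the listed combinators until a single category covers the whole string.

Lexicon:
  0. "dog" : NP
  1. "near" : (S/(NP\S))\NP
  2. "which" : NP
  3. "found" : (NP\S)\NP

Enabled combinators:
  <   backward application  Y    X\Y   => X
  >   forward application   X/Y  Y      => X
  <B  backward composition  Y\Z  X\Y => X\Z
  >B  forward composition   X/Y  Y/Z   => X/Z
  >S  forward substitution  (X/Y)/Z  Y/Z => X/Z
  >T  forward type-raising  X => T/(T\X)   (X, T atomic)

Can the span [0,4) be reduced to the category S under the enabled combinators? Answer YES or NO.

YES

[0,4] S   >
  [0,2] S/(NP\S)   <
    [0,1] "dog" : NP
    [1,2] "near" : (S/(NP\S))\NP
  [2,4] NP\S   <
    [2,3] "which" : NP
    [3,4] "found" : (NP\S)\NP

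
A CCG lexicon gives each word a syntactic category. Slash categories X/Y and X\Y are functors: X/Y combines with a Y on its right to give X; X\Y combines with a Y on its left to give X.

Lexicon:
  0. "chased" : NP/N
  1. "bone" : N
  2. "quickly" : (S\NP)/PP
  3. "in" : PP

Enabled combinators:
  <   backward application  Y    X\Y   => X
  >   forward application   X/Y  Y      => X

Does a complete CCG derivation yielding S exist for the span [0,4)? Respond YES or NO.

YES

[0,4] S   <
  [0,2] NP   >
    [0,1] "chased" : NP/N
    [1,2] "bone" : N
  [2,4] S\NP   >
    [2,3] "quickly" : (S\NP)/PP
    [3,4] "in" : PP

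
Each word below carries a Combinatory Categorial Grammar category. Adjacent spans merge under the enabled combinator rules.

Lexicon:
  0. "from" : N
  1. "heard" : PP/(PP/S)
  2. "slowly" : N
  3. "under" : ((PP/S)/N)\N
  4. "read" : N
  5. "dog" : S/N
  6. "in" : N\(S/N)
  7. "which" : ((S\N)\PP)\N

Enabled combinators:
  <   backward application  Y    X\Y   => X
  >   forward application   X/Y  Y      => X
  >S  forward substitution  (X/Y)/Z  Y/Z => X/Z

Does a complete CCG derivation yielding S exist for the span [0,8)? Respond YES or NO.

YES

[0,8] S   <
  [0,1] "from" : N
  [1,8] S\N   <
    [1,5] PP   >
      [1,2] "heard" : PP/(PP/S)
      [2,5] PP/S   >
        [2,4] (PP/S)/N   <
          [2,3] "slowly" : N
          [3,4] "under" : ((PP/S)/N)\N
        [4,5] "read" : N
    [5,8] (S\N)\PP   <
      [5,7] N   <
        [5,6] "dog" : S/N
        [6,7] "in" : N\(S/N)
      [7,8] "which" : ((S\N)\PP)\N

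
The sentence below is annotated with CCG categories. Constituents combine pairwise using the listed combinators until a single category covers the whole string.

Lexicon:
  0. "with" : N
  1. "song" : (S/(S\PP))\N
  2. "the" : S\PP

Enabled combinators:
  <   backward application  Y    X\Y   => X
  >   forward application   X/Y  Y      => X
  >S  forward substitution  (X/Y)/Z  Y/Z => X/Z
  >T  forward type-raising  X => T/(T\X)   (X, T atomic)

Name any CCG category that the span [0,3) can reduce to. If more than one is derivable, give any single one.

S

[0,3] S   >
  [0,2] S/(S\PP)   <
    [0,1] "with" : N
    [1,2] "song" : (S/(S\PP))\N
  [2,3] "the" : S\PP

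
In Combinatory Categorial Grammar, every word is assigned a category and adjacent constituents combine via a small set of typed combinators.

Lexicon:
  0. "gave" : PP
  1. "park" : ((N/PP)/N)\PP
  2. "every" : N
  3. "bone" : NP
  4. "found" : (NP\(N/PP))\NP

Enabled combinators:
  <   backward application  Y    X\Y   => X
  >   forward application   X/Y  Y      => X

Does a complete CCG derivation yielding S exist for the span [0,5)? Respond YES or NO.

PP ((N/PP)/N)\PP N NP (NP\(N/PP))\NP
CKY chart[0,5] = {NP}; S ∉ chart

NO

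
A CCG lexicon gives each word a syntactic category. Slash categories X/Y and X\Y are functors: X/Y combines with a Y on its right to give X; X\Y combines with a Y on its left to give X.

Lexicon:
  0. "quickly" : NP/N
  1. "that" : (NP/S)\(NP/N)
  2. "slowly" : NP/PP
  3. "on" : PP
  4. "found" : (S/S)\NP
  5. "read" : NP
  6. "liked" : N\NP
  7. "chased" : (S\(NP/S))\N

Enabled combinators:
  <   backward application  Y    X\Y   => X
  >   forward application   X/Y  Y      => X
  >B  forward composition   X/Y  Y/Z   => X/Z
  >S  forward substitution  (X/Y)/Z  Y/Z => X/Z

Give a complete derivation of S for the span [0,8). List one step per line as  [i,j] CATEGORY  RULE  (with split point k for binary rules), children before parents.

[0,1] NP/N  lex  "quickly"
[1,2] (NP/S)\(NP/N)  lex  "that"
[0,2] NP/S  <  k=1
[2,3] NP/PP  lex  "slowly"
[3,4] PP  lex  "on"
[2,4] NP  >  k=3
[4,5] (S/S)\NP  lex  "found"
[2,5] S/S  <  k=4
[0,5] NP/S  >B  k=2
[5,6] NP  lex  "read"
[6,7] N\NP  lex  "liked"
[5,7] N  <  k=6
[7,8] (S\(NP/S))\N  lex  "chased"
[5,8] S\(NP/S)  <  k=7
[0,8] S  <  k=5

[0,8] S   <
  [0,5] NP/S   >B
    [0,2] NP/S   <
      [0,1] "quickly" : NP/N
      [1,2] "that" : (NP/S)\(NP/N)
    [2,5] S/S   <
      [2,4] NP   >
        [2,3] "slowly" : NP/PP
        [3,4] "on" : PP
      [4,5] "found" : (S/S)\NP
  [5,8] S\(NP/S)   <
    [5,7] N   <
      [5,6] "read" : NP
      [6,7] "liked" : N\NP
    [7,8] "chased" : (S\(NP/S))\N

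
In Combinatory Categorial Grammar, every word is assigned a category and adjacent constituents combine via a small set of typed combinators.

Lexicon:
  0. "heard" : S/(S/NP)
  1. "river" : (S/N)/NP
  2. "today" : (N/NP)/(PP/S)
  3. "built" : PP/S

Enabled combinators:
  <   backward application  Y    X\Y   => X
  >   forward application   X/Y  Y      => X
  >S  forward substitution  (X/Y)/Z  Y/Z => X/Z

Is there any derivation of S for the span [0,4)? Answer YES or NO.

YES

[0,4] S   >
  [0,1] "heard" : S/(S/NP)
  [1,4] S/NP   >S
    [1,2] "river" : (S/N)/NP
    [2,4] N/NP   >
      [2,3] "today" : (N/NP)/(PP/S)
      [3,4] "built" : PP/S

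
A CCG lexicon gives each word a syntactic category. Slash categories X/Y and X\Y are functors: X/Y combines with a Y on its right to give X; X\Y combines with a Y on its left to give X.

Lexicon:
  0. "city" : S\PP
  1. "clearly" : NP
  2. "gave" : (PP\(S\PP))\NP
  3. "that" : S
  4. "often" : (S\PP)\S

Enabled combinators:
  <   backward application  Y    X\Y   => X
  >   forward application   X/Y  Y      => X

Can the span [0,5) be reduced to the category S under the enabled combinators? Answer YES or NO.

YES

[0,5] S   <
  [0,3] PP   <
    [0,1] "city" : S\PP
    [1,3] PP\(S\PP)   <
      [1,2] "clearly" : NP
      [2,3] "gave" : (PP\(S\PP))\NP
  [3,5] S\PP   <
    [3,4] "that" : S
    [4,5] "often" : (S\PP)\S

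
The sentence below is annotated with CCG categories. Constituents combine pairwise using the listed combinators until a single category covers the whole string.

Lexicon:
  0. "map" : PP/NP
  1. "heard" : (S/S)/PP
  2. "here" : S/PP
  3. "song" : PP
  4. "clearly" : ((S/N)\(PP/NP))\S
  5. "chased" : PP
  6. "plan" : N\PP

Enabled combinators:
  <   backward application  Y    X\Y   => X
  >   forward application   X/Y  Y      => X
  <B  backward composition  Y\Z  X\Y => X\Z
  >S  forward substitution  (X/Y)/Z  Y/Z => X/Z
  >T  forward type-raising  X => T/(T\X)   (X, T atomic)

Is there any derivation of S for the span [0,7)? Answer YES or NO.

[0,7] S   >
  [0,5] S/N   <
    [0,1] "map" : PP/NP
    [1,5] (S/N)\(PP/NP)   <
      [1,4] S   >
        [1,3] S/PP   >S
          [1,2] "heard" : (S/S)/PP
          [2,3] "here" : S/PP
        [3,4] "song" : PP
      [4,5] "clearly" : ((S/N)\(PP/NP))\S
  [5,7] N   <
    [5,6] "chased" : PP
    [6,7] "plan" : N\PP

YES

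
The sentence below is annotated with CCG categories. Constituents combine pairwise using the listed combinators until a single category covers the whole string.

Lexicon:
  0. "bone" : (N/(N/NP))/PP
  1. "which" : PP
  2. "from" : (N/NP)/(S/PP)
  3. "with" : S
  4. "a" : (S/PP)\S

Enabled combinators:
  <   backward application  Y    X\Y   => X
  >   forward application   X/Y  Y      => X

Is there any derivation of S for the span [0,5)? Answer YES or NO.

NO

(N/(N/NP))/PP PP (N/NP)/(S/PP) S (S/PP)\S
CKY chart[0,5] = {N}; S ∉ chart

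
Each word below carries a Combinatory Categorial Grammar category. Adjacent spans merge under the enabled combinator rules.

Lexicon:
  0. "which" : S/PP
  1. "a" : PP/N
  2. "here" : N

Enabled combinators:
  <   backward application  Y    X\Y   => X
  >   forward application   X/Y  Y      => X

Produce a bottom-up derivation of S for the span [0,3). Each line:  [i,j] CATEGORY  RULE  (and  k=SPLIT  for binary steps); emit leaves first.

[0,3] S   >
  [0,1] "which" : S/PP
  [1,3] PP   >
    [1,2] "a" : PP/N
    [2,3] "here" : N

[0,1] S/PP  lex  "which"
[1,2] PP/N  lex  "a"
[2,3] N  lex  "here"
[1,3] PP  >  k=2
[0,3] S  >  k=1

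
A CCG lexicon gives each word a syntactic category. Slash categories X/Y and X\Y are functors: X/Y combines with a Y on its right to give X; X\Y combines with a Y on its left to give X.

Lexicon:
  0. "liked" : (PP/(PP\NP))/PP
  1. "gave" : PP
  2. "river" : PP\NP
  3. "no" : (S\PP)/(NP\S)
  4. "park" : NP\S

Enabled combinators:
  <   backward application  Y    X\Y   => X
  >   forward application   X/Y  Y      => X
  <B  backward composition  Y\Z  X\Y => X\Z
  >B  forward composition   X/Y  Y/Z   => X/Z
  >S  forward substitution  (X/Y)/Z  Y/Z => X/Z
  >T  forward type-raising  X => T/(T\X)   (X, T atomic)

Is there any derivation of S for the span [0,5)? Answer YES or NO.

YES

[0,5] S   <
  [0,3] PP   >
    [0,2] PP/(PP\NP)   >
      [0,1] "liked" : (PP/(PP\NP))/PP
      [1,2] "gave" : PP
    [2,3] "river" : PP\NP
  [3,5] S\PP   >
    [3,4] "no" : (S\PP)/(NP\S)
    [4,5] "park" : NP\S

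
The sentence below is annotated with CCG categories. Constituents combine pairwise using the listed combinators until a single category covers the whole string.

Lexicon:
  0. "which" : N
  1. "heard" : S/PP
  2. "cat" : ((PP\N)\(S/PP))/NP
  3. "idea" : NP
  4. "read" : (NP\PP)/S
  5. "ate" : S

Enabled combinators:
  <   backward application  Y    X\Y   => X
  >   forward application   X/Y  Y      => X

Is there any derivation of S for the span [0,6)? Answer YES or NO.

NO

N S/PP ((PP\N)\(S/PP))/NP NP (NP\PP)/S S
CKY chart[0,6] = {NP}; S ∉ chart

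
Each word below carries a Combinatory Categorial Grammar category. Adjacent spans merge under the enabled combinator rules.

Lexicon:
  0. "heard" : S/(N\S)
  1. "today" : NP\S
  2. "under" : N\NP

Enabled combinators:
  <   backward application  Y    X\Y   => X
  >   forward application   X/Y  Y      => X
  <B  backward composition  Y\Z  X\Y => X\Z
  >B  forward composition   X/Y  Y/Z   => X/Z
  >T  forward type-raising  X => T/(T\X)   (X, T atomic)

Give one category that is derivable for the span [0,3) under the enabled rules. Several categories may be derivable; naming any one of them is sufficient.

[0,3] S   >
  [0,1] "heard" : S/(N\S)
  [1,3] N\S   <B
    [1,2] "today" : NP\S
    [2,3] "under" : N\NP

S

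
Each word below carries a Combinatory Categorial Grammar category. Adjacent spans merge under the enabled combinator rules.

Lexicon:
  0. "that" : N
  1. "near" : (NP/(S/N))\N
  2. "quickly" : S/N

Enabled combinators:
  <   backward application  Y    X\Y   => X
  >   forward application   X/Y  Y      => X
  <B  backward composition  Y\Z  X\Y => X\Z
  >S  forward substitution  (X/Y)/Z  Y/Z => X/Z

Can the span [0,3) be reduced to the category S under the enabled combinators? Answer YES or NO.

N (NP/(S/N))\N S/N
CKY chart[0,3] = {NP}; S ∉ chart

NO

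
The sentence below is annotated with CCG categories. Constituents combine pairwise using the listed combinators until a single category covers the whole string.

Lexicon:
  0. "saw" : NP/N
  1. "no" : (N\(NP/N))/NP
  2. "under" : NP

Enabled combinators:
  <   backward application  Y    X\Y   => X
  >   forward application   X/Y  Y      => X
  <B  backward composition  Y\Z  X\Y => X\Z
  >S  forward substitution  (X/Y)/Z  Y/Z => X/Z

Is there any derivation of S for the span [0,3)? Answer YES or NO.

NP/N (N\(NP/N))/NP NP
CKY chart[0,3] = {N}; S ∉ chart

NO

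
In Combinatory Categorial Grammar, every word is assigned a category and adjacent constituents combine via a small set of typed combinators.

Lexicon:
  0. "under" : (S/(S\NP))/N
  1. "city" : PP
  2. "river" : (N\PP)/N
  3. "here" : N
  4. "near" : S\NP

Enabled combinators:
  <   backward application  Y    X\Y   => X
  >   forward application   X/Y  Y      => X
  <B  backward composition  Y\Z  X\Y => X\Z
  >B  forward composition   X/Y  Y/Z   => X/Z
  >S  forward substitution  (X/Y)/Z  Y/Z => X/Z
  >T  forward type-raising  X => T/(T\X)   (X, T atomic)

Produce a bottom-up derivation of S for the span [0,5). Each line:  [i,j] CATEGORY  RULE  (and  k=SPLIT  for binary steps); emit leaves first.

[0,1] (S/(S\NP))/N  lex  "under"
[1,2] PP  lex  "city"
[2,3] (N\PP)/N  lex  "river"
[3,4] N  lex  "here"
[2,4] N\PP  >  k=3
[1,4] N  <  k=2
[0,4] S/(S\NP)  >  k=1
[4,5] S\NP  lex  "near"
[0,5] S  >  k=4

[0,5] S   >
  [0,4] S/(S\NP)   >
    [0,1] "under" : (S/(S\NP))/N
    [1,4] N   <
      [1,2] "city" : PP
      [2,4] N\PP   >
        [2,3] "river" : (N\PP)/N
        [3,4] "here" : N
  [4,5] "near" : S\NP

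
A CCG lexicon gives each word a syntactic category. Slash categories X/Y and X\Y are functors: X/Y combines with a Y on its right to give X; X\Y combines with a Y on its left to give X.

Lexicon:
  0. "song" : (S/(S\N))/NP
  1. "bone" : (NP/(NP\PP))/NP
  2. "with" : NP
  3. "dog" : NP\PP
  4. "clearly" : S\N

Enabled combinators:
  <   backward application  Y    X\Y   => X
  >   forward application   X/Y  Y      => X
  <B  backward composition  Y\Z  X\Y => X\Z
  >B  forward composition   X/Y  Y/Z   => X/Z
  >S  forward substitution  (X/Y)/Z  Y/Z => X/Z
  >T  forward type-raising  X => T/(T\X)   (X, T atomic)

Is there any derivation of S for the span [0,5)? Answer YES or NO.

YES

[0,5] S   >
  [0,4] S/(S\N)   >
    [0,1] "song" : (S/(S\N))/NP
    [1,4] NP   >
      [1,3] NP/(NP\PP)   >
        [1,2] "bone" : (NP/(NP\PP))/NP
        [2,3] "with" : NP
      [3,4] "dog" : NP\PP
  [4,5] "clearly" : S\N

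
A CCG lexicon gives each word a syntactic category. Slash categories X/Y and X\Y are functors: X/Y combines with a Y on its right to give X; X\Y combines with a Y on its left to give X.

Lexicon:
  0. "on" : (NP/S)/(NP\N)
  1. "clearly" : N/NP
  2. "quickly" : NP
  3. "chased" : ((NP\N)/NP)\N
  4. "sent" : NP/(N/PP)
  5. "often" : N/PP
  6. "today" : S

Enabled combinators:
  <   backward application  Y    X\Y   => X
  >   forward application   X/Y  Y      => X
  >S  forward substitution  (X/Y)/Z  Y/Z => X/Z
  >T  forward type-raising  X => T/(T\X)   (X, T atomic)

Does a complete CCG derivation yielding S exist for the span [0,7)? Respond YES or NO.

(NP/S)/(NP\N) N/NP NP ((NP\N)/NP)\N NP/(N/PP) N/PP S
CKY chart[0,7] = {N/(N\NP), NP, NP/(NP\NP), PP/(PP\NP), S/(S\NP)}; S ∉ chart

NO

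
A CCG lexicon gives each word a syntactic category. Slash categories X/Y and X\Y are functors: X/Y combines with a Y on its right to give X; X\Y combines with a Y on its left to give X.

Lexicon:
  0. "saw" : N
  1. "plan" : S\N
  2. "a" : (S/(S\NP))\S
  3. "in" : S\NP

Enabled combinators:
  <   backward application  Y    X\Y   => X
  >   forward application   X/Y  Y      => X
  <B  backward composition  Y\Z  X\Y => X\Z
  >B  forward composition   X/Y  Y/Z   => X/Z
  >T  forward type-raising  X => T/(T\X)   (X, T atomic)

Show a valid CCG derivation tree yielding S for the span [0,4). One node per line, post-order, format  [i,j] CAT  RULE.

[0,4] S   >
  [0,3] S/(S\NP)   <
    [0,2] S   <
      [0,1] "saw" : N
      [1,2] "plan" : S\N
    [2,3] "a" : (S/(S\NP))\S
  [3,4] "in" : S\NP

[0,1] N  lex  "saw"
[1,2] S\N  lex  "plan"
[0,2] S  <  k=1
[2,3] (S/(S\NP))\S  lex  "a"
[0,3] S/(S\NP)  <  k=2
[3,4] S\NP  lex  "in"
[0,4] S  >  k=3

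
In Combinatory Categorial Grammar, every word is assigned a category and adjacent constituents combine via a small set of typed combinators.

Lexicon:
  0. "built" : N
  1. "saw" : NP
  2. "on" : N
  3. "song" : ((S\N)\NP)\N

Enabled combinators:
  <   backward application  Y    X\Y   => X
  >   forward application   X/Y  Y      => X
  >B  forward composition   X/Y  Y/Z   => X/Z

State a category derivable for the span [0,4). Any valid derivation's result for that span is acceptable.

[0,4] S   <
  [0,1] "built" : N
  [1,4] S\N   <
    [1,2] "saw" : NP
    [2,4] (S\N)\NP   <
      [2,3] "on" : N
      [3,4] "song" : ((S\N)\NP)\N

S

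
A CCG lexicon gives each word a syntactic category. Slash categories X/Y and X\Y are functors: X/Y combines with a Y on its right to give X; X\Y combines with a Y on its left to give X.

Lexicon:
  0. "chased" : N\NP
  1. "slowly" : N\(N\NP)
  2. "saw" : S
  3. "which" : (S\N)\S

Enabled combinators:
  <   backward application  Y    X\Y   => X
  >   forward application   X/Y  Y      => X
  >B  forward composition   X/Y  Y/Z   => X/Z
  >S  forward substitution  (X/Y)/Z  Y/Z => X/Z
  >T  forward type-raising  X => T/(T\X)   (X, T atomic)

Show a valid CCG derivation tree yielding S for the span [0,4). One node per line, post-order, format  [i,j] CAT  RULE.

[0,1] N\NP  lex  "chased"
[1,2] N\(N\NP)  lex  "slowly"
[0,2] N  <  k=1
[2,3] S  lex  "saw"
[3,4] (S\N)\S  lex  "which"
[2,4] S\N  <  k=3
[0,4] S  <  k=2

[0,4] S   <
  [0,2] N   <
    [0,1] "chased" : N\NP
    [1,2] "slowly" : N\(N\NP)
  [2,4] S\N   <
    [2,3] "saw" : S
    [3,4] "which" : (S\N)\S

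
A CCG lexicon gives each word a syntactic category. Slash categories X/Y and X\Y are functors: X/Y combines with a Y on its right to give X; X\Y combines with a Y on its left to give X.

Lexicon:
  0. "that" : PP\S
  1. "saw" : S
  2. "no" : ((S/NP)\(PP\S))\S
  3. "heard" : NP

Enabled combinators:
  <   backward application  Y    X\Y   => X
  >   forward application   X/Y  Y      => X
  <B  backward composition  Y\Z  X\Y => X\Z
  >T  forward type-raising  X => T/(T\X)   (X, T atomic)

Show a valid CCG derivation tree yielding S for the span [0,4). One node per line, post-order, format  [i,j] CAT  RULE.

[0,4] S   >
  [0,3] S/NP   <
    [0,1] "that" : PP\S
    [1,3] (S/NP)\(PP\S)   <
      [1,2] "saw" : S
      [2,3] "no" : ((S/NP)\(PP\S))\S
  [3,4] "heard" : NP

[0,1] PP\S  lex  "that"
[1,2] S  lex  "saw"
[2,3] ((S/NP)\(PP\S))\S  lex  "no"
[1,3] (S/NP)\(PP\S)  <  k=2
[0,3] S/NP  <  k=1
[3,4] NP  lex  "heard"
[0,4] S  >  k=3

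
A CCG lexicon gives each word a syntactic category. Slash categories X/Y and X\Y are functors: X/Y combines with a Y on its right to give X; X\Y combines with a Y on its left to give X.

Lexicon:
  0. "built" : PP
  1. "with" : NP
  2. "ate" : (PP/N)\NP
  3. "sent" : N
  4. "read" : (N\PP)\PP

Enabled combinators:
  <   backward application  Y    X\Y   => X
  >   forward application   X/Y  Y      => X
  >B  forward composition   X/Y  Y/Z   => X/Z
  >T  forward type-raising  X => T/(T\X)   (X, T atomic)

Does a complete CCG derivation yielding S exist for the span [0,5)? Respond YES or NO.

NO

PP NP (PP/N)\NP N (N\PP)\PP
CKY chart[0,5] = {N, N/(N\N), NP/(NP\N), PP/(PP\N), S/(S\N)}; S ∉ chart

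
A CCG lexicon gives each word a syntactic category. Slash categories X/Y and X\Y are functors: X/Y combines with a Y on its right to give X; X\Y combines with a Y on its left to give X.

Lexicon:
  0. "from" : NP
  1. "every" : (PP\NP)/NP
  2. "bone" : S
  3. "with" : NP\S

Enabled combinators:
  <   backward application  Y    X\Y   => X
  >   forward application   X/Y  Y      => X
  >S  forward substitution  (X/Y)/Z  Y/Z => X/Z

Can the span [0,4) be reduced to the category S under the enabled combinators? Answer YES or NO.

NO

NP (PP\NP)/NP S NP\S
CKY chart[0,4] = {PP}; S ∉ chart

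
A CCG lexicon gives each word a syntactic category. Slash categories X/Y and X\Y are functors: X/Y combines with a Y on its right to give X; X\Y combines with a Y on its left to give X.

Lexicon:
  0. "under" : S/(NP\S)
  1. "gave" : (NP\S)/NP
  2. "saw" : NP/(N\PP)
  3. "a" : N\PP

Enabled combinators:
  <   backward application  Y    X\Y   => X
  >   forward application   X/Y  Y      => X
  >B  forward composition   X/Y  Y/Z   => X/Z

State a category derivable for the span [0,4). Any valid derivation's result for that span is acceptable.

S

[0,4] S   >
  [0,2] S/NP   >B
    [0,1] "under" : S/(NP\S)
    [1,2] "gave" : (NP\S)/NP
  [2,4] NP   >
    [2,3] "saw" : NP/(N\PP)
    [3,4] "a" : N\PP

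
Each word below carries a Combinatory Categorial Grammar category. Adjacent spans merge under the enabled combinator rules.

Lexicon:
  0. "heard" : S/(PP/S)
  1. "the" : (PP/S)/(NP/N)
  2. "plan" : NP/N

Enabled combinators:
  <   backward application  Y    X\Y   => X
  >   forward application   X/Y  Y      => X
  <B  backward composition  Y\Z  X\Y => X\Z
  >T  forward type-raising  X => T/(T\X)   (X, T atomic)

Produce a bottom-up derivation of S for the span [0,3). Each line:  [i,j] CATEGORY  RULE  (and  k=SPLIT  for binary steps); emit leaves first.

[0,3] S   >
  [0,1] "heard" : S/(PP/S)
  [1,3] PP/S   >
    [1,2] "the" : (PP/S)/(NP/N)
    [2,3] "plan" : NP/N

[0,1] S/(PP/S)  lex  "heard"
[1,2] (PP/S)/(NP/N)  lex  "the"
[2,3] NP/N  lex  "plan"
[1,3] PP/S  >  k=2
[0,3] S  >  k=1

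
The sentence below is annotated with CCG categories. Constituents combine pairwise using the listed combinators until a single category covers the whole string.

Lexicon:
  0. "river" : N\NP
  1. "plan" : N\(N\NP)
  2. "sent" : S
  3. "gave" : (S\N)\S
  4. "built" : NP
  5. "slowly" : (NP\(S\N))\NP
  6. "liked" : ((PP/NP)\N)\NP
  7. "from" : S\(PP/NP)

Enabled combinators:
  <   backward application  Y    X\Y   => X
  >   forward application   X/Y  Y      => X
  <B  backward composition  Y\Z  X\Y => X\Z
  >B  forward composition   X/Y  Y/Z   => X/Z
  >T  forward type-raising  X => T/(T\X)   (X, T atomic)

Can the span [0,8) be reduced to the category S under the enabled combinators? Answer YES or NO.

[0,8] S   <
  [0,7] PP/NP   <
    [0,2] N   <
      [0,1] "river" : N\NP
      [1,2] "plan" : N\(N\NP)
    [2,7] (PP/NP)\N   <
      [2,6] NP   <
        [2,4] S\N   <
          [2,3] "sent" : S
          [3,4] "gave" : (S\N)\S
        [4,6] NP\(S\N)   <
          [4,5] "built" : NP
          [5,6] "slowly" : (NP\(S\N))\NP
      [6,7] "liked" : ((PP/NP)\N)\NP
  [7,8] "from" : S\(PP/NP)

YES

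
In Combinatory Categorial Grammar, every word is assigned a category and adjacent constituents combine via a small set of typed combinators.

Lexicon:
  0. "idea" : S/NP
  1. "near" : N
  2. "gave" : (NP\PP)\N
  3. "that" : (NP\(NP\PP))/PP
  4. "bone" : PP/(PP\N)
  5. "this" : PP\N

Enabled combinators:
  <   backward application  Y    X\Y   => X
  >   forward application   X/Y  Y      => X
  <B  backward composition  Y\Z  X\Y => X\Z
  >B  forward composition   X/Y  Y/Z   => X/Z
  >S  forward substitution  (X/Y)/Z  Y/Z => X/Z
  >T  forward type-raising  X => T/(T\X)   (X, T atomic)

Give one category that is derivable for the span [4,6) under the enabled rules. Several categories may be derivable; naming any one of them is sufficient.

[0,6] S   >
  [0,1] "idea" : S/NP
  [1,6] NP   <
    [1,3] NP\PP   <
      [1,2] "near" : N
      [2,3] "gave" : (NP\PP)\N
    [3,6] NP\(NP\PP)   >
      [3,4] "that" : (NP\(NP\PP))/PP
      [4,6] PP   >
        [4,5] "bone" : PP/(PP\N)
        [5,6] "this" : PP\N

PP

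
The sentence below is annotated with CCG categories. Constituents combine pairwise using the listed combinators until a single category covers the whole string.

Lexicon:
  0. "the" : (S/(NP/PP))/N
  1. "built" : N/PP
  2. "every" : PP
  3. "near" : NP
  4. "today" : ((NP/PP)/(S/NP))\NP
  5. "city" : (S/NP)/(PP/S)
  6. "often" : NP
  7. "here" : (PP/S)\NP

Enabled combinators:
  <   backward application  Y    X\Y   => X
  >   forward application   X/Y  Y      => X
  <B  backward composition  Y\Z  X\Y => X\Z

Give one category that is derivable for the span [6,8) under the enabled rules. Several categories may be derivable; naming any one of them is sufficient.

[0,8] S   >
  [0,3] S/(NP/PP)   >
    [0,1] "the" : (S/(NP/PP))/N
    [1,3] N   >
      [1,2] "built" : N/PP
      [2,3] "every" : PP
  [3,8] NP/PP   >
    [3,5] (NP/PP)/(S/NP)   <
      [3,4] "near" : NP
      [4,5] "today" : ((NP/PP)/(S/NP))\NP
    [5,8] S/NP   >
      [5,6] "city" : (S/NP)/(PP/S)
      [6,8] PP/S   <
        [6,7] "often" : NP
        [7,8] "here" : (PP/S)\NP

PP/S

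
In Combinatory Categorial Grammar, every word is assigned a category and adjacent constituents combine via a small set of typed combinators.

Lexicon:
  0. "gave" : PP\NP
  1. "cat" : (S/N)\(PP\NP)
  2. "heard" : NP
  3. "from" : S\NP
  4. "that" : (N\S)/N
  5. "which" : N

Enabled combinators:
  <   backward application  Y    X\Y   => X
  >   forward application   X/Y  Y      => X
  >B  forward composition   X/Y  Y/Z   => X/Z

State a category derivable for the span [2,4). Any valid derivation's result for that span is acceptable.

S

[0,6] S   >
  [0,2] S/N   <
    [0,1] "gave" : PP\NP
    [1,2] "cat" : (S/N)\(PP\NP)
  [2,6] N   <
    [2,4] S   <
      [2,3] "heard" : NP
      [3,4] "from" : S\NP
    [4,6] N\S   >
      [4,5] "that" : (N\S)/N
      [5,6] "which" : N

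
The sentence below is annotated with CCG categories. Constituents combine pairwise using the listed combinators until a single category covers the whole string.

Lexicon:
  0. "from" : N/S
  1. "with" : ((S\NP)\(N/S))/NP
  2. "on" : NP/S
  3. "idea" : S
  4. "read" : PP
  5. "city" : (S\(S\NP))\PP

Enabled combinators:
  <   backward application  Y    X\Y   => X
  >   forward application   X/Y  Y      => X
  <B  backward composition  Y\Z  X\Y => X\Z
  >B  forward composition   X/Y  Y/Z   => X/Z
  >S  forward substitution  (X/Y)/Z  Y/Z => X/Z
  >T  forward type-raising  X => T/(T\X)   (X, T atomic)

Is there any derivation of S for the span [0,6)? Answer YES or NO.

[0,6] S   <
  [0,4] S\NP   <
    [0,1] "from" : N/S
    [1,4] (S\NP)\(N/S)   >
      [1,2] "with" : ((S\NP)\(N/S))/NP
      [2,4] NP   >
        [2,3] "on" : NP/S
        [3,4] "idea" : S
  [4,6] S\(S\NP)   <
    [4,5] "read" : PP
    [5,6] "city" : (S\(S\NP))\PP

YES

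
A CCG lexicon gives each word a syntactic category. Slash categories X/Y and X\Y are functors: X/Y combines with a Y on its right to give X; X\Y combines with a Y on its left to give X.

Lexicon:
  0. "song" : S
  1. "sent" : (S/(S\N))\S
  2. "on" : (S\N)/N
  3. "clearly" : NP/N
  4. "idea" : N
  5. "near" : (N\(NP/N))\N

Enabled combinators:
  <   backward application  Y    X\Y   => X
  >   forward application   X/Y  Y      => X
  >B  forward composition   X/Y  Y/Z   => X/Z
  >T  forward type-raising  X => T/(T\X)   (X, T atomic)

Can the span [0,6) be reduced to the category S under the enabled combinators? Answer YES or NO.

YES

[0,6] S   >
  [0,2] S/(S\N)   <
    [0,1] "song" : S
    [1,2] "sent" : (S/(S\N))\S
  [2,6] S\N   >
    [2,3] "on" : (S\N)/N
    [3,6] N   <
      [3,4] "clearly" : NP/N
      [4,6] N\(NP/N)   <
        [4,5] "idea" : N
        [5,6] "near" : (N\(NP/N))\N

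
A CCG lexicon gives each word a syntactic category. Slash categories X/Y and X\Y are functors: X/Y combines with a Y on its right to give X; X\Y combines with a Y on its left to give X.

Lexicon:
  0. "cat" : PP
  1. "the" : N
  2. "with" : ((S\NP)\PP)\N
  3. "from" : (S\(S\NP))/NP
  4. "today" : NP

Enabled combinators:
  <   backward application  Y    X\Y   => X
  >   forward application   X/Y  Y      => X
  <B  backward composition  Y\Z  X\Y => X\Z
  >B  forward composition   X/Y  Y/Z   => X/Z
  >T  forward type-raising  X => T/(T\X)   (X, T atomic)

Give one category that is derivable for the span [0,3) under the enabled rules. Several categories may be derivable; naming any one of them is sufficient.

[0,5] S   <
  [0,3] S\NP   <
    [0,1] "cat" : PP
    [1,3] (S\NP)\PP   <
      [1,2] "the" : N
      [2,3] "with" : ((S\NP)\PP)\N
  [3,5] S\(S\NP)   >
    [3,4] "from" : (S\(S\NP))/NP
    [4,5] "today" : NP

S\NP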